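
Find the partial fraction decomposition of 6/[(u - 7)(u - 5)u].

Using cover-up method: P = 3/7, Q = -3/5, R = 6/35
Result: (3/7)/(u - 7) - (3/5)/(u - 5) + (6/35)/u


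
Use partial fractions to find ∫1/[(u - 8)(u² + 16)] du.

Cover-up at u=8: α = 1/(8²+16) = 1/80. Coeff matching: β = -1/80, γ = -1/10. Decomposition: (1/80)/(u - 8) - ((1/80)u + 1/10)/(u² + 16). Integrate: linear → ln, quadratic → (1/2)ln + arctan: (1/80) ln|(u - 8)| - (1/160) ln(u² + 16) - (1/40) arctan(u/4) + C


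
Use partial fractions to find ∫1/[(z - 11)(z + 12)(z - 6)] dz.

Cover-up: α = 1/115, β = 1/414, γ = -1/90. Decomposition: (1/115)/(z - 11) + (1/414)/(z + 12) - (1/90)/(z - 6). Integrate each term: (1/115) ln|(z - 11)| + (1/414) ln|(z + 12)| - (1/90) ln|(z - 6)| + C


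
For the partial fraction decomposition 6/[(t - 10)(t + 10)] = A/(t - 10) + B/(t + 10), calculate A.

Cover-up at t = 10: A = 6/(10 + 10) = 6/20 = 3/10


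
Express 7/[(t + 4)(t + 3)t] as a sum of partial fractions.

Using cover-up method: A = 7/4, B = -7/3, C = 7/12
Result: (7/4)/(t + 4) - (7/3)/(t + 3) + (7/12)/t


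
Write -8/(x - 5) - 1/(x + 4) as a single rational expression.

Common denominator (x - 5)(x + 4). Numerator: -8(x + 4) - 1(x - 5) = (-8x - 32) - (x - 5) = -9x - 27
Result: (-9x - 27)/[(x - 5)(x + 4)]


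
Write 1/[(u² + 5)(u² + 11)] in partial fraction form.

Coefficient matching gives P = R = 0, Q = 1/(11-5) = 1/6, S = -Q = -1/6
Result: (1/6)/(u² + 5) - (1/6)/(u² + 11)


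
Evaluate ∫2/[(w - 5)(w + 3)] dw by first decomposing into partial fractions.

Decompose: 2/[(w - 5)(w + 3)] = (1/4)/(w - 5) - (1/4)/(w + 3). Integrate each term: (1/4) ln|(w - 5)| - (1/4) ln|(w + 3)| + C


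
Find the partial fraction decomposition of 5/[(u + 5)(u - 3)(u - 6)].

Using cover-up method: α = 5/88, β = -5/24, γ = 5/33
Result: (5/88)/(u + 5) - (5/24)/(u - 3) + (5/33)/(u - 6)


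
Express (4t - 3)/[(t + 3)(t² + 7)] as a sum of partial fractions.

At t=-3: α = (4·(-3) - 3)/((-3)² + 7) = -15/16. β = -α = 15/16, γ = 4 - (-3)·α = 19/16
Result: (-15/16)/(t + 3) + ((15/16)t + 19/16)/(t² + 7)


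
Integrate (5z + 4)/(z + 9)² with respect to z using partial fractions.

Decompose: A = 5, B = 5·(-9) + 4 = -41, so (5z + 4)/(z + 9)² = 5/(z + 9) - 41/(z + 9)². Integrate: ∫ A/(z + 9) dz = 5 ln|(z + 9)|; ∫ B/(z + 9)² dz = 41/(z + 9). Sum: 5 ln|(z + 9)| + 41/(z + 9) + C


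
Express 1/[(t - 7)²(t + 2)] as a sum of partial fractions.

Cover-up at t=-2: R = 1/(-2 - 7)² = 1/81. Cover-up at t=7: Q = 1/(7 + 2) = 1/9. Comparing t² coeff: P = -R = -1/81
Result: (-1/81)/(t - 7) + (1/9)/(t - 7)² + (1/81)/(t + 2)


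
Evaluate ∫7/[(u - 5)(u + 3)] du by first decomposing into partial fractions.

Decompose: 7/[(u - 5)(u + 3)] = (7/8)/(u - 5) - (7/8)/(u + 3). Integrate each term: (7/8) ln|(u - 5)| - (7/8) ln|(u + 3)| + C


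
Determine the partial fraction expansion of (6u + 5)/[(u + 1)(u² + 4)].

At u=-1: α = (6·(-1) + 5)/((-1)² + 4) = -1/5. β = -α = 1/5, γ = 6 - (-1)·α = 29/5
Result: (-1/5)/(u + 1) + ((1/5)u + 29/5)/(u² + 4)


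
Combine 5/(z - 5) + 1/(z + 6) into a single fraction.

Common denominator (z - 5)(z + 6). Numerator: 5(z + 6) + 1(z - 5) = (5z + 30) + (z - 5) = 6z + 25
Result: (6z + 25)/[(z - 5)(z + 6)]


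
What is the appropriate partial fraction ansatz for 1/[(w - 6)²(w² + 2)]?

Repeated linear + quadratic: A/(w - 6) + B/(w - 6)² + (Cw + D)/(w² + 2)


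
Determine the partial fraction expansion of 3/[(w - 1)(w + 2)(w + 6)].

Using cover-up method: A = 1/7, B = -1/4, C = 3/28
Result: (1/7)/(w - 1) - (1/4)/(w + 2) + (3/28)/(w + 6)


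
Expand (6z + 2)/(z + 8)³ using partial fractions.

(6z + 2) = A(z + 8)² + B(z + 8) + C. At z = -8: C = 6·(-8) + 2 = -46. Coefficients: A = 0, B = 6
Result: 6/(z + 8)² - 46/(z + 8)³


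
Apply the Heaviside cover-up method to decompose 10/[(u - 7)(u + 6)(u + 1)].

Cover (u - 7), u=7: P = 10/[(7 + 6)(7 + 1)] = 5/52. Cover (u + 6), u=-6: Q = 10/[(-6 - 7)(-6 + 1)] = 2/13. Cover (u + 1), u=-1: R = 10/[(-1 - 7)(-1 + 6)] = -1/4.
Result: (5/52)/(u - 7) + (2/13)/(u + 6) - (1/4)/(u + 1)


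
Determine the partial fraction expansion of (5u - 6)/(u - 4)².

(5u - 6) = A(u - 4) + B. At u = 4: B = 5·4 - 6 = 14. Coeff of u: A = 5
Result: 5/(u - 4) + 14/(u - 4)²


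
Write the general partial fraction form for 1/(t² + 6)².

Repeated quadratic factor: (Pt + Q)/(t² + 6) + (Rt + S)/(t² + 6)²


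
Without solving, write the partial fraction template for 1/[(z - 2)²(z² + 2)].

Repeated linear + quadratic: A/(z - 2) + B/(z - 2)² + (Cz + D)/(z² + 2)


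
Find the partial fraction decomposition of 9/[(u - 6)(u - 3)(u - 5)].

Using cover-up method: P = 3, Q = 3/2, R = -9/2
Result: 3/(u - 6) + (3/2)/(u - 3) - (9/2)/(u - 5)


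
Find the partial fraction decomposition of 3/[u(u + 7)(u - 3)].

Using cover-up method: A = -1/7, B = 3/70, C = 1/10
Result: (-1/7)/u + (3/70)/(u + 7) + (1/10)/(u - 3)


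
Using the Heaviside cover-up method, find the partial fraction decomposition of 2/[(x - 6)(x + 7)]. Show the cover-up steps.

Cover (x - 6): set x=6, get P = 2/(6 + 7) = 2/13. Cover (x + 7): set x=-7, get Q = 2/(-7 - 6) = -2/13.
Result: (2/13)/(x - 6) - (2/13)/(x + 7)


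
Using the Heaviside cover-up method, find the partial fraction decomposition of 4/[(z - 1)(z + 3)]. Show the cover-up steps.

Cover (z - 1): set z=1, get P = 4/(1 + 3) = 1. Cover (z + 3): set z=-3, get Q = 4/(-3 - 1) = -1.
Result: 1/(z - 1) - 1/(z + 3)


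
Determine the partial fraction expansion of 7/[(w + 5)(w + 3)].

7/(w + 5)(w + 3) = α/(w + 5) + β/(w + 3). α = 7/(-5 + 3) = -7/2, β = 7/(-3 + 5) = 7/2
Result: (-7/2)/(w + 5) + (7/2)/(w + 3)


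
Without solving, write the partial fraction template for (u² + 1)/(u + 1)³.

Repeated linear factor (power 3): α/(u + 1) + β/(u + 1)² + γ/(u + 1)³


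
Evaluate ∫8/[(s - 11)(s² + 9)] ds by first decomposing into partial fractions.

Cover-up at s=11: A = 8/(11²+9) = 4/65. Coeff matching: B = -4/65, C = -44/65. Decomposition: (4/65)/(s - 11) - ((4/65)s + 44/65)/(s² + 9). Integrate: linear → ln, quadratic → (1/2)ln + arctan: (4/65) ln|(s - 11)| - (2/65) ln(s² + 9) - (44/195) arctan(s/3) + C


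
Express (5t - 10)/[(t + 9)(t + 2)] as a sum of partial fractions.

At t=-9: P = (5·(-9) - 10)/(-9 + 2) = 55/7. At t=-2: Q = (5·(-2) - 10)/(-2 + 9) = -20/7
Result: (55/7)/(t + 9) - (20/7)/(t + 2)


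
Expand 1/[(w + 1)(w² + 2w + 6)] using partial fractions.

Cover-up at w = -1: A = 1/((-1)² + 2·(-1) + 6) = 1/5. Then B = -A = -1/5, C = -A·(2 - 1) = -1/5
Result: (1/5)/(w + 1) - ((1/5)w + 1/5)/(w² + 2w + 6)


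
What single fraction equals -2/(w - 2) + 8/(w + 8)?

Common denominator (w - 2)(w + 8). Numerator: -2(w + 8) + 8(w - 2) = (-2w - 16) + (8w - 16) = 6w - 32
Result: (6w - 32)/[(w - 2)(w + 8)]


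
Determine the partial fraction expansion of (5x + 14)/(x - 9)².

(5x + 14) = A(x - 9) + B. At x = 9: B = 5·9 + 14 = 59. Coeff of x: A = 5
Result: 5/(x - 9) + 59/(x - 9)²


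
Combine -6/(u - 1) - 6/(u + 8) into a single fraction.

Common denominator (u - 1)(u + 8). Numerator: -6(u + 8) - 6(u - 1) = (-6u - 48) - (6u - 6) = -12u - 42
Result: (-12u - 42)/[(u - 1)(u + 8)]


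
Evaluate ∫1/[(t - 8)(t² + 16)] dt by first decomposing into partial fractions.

Cover-up at t=8: α = 1/(8²+16) = 1/80. Coeff matching: β = -1/80, γ = -1/10. Decomposition: (1/80)/(t - 8) - ((1/80)t + 1/10)/(t² + 16). Integrate: linear → ln, quadratic → (1/2)ln + arctan: (1/80) ln|(t - 8)| - (1/160) ln(t² + 16) - (1/40) arctan(t/4) + C


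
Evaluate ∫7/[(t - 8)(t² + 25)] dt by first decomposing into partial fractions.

Cover-up at t=8: A = 7/(8²+25) = 7/89. Coeff matching: B = -7/89, C = -56/89. Decomposition: (7/89)/(t - 8) - ((7/89)t + 56/89)/(t² + 25). Integrate: linear → ln, quadratic → (1/2)ln + arctan: (7/89) ln|(t - 8)| - (7/178) ln(t² + 25) - (56/445) arctan(t/5) + C


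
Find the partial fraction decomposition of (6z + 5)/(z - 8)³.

(6z + 5) = A(z - 8)² + B(z - 8) + C. At z = 8: C = 6·8 + 5 = 53. Coefficients: A = 0, B = 6
Result: 6/(z - 8)² + 53/(z - 8)³


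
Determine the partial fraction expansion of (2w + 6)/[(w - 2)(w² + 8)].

At w=2: α = (2·2 + 6)/(2² + 8) = 5/6. β = -α = -5/6, γ = 2 - 2·α = 1/3
Result: (5/6)/(w - 2) - ((5/6)w - 1/3)/(w² + 8)


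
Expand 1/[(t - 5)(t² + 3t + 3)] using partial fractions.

Cover-up at t = 5: P = 1/(5² + 3·5 + 3) = 1/43. Then Q = -P = -1/43, R = -P·(3 + 5) = -8/43
Result: (1/43)/(t - 5) - ((1/43)t + 8/43)/(t² + 3t + 3)


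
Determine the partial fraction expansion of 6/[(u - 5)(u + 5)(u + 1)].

Using cover-up method: A = 1/10, B = 3/20, C = -1/4
Result: (1/10)/(u - 5) + (3/20)/(u + 5) - (1/4)/(u + 1)


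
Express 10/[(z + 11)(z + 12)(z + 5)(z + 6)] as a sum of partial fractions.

Using Heaviside cover-up: (1/3)/(z + 11) - (5/21)/(z + 12) + (5/21)/(z + 5) - (1/3)/(z + 6)


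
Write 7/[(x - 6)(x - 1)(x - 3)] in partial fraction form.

Using cover-up method: α = 7/15, β = 7/10, γ = -7/6
Result: (7/15)/(x - 6) + (7/10)/(x - 1) - (7/6)/(x - 3)


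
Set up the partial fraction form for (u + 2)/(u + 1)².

Repeated linear factor: P/(u + 1) + Q/(u + 1)²


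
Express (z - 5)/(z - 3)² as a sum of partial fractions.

(z - 5) = P(z - 3) + Q. At z = 3: Q = 1·3 - 5 = -2. Coeff of z: P = 1
Result: 1/(z - 3) - 2/(z - 3)²


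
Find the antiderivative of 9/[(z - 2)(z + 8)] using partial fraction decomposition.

Decompose: 9/[(z - 2)(z + 8)] = (9/10)/(z - 2) - (9/10)/(z + 8). Integrate each term: (9/10) ln|(z - 2)| - (9/10) ln|(z + 8)| + C


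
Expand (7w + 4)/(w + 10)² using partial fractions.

(7w + 4) = P(w + 10) + Q. At w = -10: Q = 7·(-10) + 4 = -66. Coeff of w: P = 7
Result: 7/(w + 10) - 66/(w + 10)²


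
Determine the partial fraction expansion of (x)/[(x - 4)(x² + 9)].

At x=4: A = (1·4 + 0)/(4² + 9) = 4/25. B = -A = -4/25, C = 1 - 4·A = 9/25
Result: (4/25)/(x - 4) - ((4/25)x - 9/25)/(x² + 9)


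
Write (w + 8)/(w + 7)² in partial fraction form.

(w + 8) = α(w + 7) + β. At w = -7: β = 1·(-7) + 8 = 1. Coeff of w: α = 1
Result: 1/(w + 7) + 1/(w + 7)²


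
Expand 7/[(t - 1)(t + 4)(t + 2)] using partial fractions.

Using cover-up method: P = 7/15, Q = 7/10, R = -7/6
Result: (7/15)/(t - 1) + (7/10)/(t + 4) - (7/6)/(t + 2)


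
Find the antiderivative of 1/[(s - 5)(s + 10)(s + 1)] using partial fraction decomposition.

Cover-up: P = 1/90, Q = 1/135, R = -1/54. Decomposition: (1/90)/(s - 5) + (1/135)/(s + 10) - (1/54)/(s + 1). Integrate each term: (1/90) ln|(s - 5)| + (1/135) ln|(s + 10)| - (1/54) ln|(s + 1)| + C


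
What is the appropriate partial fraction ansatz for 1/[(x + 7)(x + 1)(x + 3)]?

Three distinct linear factors: α/(x + 7) + β/(x + 1) + γ/(x + 3)


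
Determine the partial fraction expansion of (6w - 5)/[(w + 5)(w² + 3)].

At w=-5: P = (6·(-5) - 5)/((-5)² + 3) = -5/4. Q = -P = 5/4, R = 6 - (-5)·P = -1/4
Result: (-5/4)/(w + 5) + ((5/4)w - 1/4)/(w² + 3)


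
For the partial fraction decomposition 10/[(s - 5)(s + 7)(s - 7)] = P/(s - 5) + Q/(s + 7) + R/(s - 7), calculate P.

Cover-up at s = 5: P = 10/[(5 + 7)(5 - 7)] = 10/[(12)(-2)] = -10/24 = -5/12


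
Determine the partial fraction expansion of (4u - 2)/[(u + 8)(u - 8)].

At u=-8: A = (4·(-8) - 2)/(-8 - 8) = 17/8. At u=8: B = (4·8 - 2)/(8 + 8) = 15/8
Result: (17/8)/(u + 8) + (15/8)/(u - 8)


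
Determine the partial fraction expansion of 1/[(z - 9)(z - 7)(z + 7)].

Using cover-up method: A = 1/32, B = -1/28, C = 1/224
Result: (1/32)/(z - 9) - (1/28)/(z - 7) + (1/224)/(z + 7)


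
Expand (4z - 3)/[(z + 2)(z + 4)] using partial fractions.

At z=-2: P = (4·(-2) - 3)/(-2 + 4) = -11/2. At z=-4: Q = (4·(-4) - 3)/(-4 + 2) = 19/2
Result: (-11/2)/(z + 2) + (19/2)/(z + 4)


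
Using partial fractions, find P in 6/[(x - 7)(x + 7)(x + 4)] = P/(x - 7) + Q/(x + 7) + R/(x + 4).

Cover-up at x = 7: P = 6/[(7 + 7)(7 + 4)] = 6/[(14)(11)] = 6/154 = 3/77


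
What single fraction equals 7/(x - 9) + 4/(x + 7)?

Common denominator (x - 9)(x + 7). Numerator: 7(x + 7) + 4(x - 9) = (7x + 49) + (4x - 36) = 11x + 13
Result: (11x + 13)/[(x - 9)(x + 7)]


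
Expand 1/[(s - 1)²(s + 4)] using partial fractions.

Cover-up at s=-4: R = 1/(-4 - 1)² = 1/25. Cover-up at s=1: Q = 1/(1 + 4) = 1/5. Comparing s² coeff: P = -R = -1/25
Result: (-1/25)/(s - 1) + (1/5)/(s - 1)² + (1/25)/(s + 4)


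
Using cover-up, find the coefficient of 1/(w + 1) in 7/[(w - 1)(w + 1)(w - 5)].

Cover (w + 1), set w=-1: 7/[(-1 - 1)(-1 - 5)] = 7/12


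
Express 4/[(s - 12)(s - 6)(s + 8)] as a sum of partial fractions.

Using cover-up method: P = 1/30, Q = -1/21, R = 1/70
Result: (1/30)/(s - 12) - (1/21)/(s - 6) + (1/70)/(s + 8)


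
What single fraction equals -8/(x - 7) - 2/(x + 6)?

Common denominator (x - 7)(x + 6). Numerator: -8(x + 6) - 2(x - 7) = (-8x - 48) - (2x - 14) = -10x - 34
Result: (-10x - 34)/[(x - 7)(x + 6)]


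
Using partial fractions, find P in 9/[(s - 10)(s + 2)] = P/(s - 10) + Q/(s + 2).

Cover-up at s = 10: P = 9/(10 + 2) = 9/12 = 3/4


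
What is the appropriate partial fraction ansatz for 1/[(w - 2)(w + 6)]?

Distinct linear factors: P/(w - 2) + Q/(w + 6)


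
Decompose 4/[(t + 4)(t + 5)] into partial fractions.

4/(t + 4)(t + 5) = P/(t + 4) + Q/(t + 5). P = 4/(-4 + 5) = 4, Q = 4/(-5 + 4) = -4
Result: 4/(t + 4) - 4/(t + 5)


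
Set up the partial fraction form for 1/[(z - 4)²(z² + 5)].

Repeated linear + quadratic: α/(z - 4) + β/(z - 4)² + (γz + δ)/(z² + 5)


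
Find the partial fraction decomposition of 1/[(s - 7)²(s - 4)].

Cover-up at s=4: γ = 1/(4 - 7)² = 1/9. Cover-up at s=7: β = 1/(7 - 4) = 1/3. Comparing s² coeff: α = -γ = -1/9
Result: (-1/9)/(s - 7) + (1/3)/(s - 7)² + (1/9)/(s - 4)


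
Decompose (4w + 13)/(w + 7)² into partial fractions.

(4w + 13) = α(w + 7) + β. At w = -7: β = 4·(-7) + 13 = -15. Coeff of w: α = 4
Result: 4/(w + 7) - 15/(w + 7)²


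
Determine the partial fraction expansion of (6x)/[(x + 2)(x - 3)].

At x=-2: α = (6·(-2) + 0)/(-2 - 3) = 12/5. At x=3: β = (6·3 + 0)/(3 + 2) = 18/5
Result: (12/5)/(x + 2) + (18/5)/(x - 3)


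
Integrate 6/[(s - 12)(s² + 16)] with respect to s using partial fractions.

Cover-up at s=12: A = 6/(12²+16) = 3/80. Coeff matching: B = -3/80, C = -9/20. Decomposition: (3/80)/(s - 12) - ((3/80)s + 9/20)/(s² + 16). Integrate: linear → ln, quadratic → (1/2)ln + arctan: (3/80) ln|(s - 12)| - (3/160) ln(s² + 16) - (9/80) arctan(s/4) + C


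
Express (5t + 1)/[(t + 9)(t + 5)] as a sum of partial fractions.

At t=-9: A = (5·(-9) + 1)/(-9 + 5) = 11. At t=-5: B = (5·(-5) + 1)/(-5 + 9) = -6
Result: 11/(t + 9) - 6/(t + 5)


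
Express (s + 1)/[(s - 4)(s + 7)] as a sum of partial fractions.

At s=4: α = (1·4 + 1)/(4 + 7) = 5/11. At s=-7: β = (1·(-7) + 1)/(-7 - 4) = 6/11
Result: (5/11)/(s - 4) + (6/11)/(s + 7)


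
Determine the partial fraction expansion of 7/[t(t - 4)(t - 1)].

Using cover-up method: A = 7/4, B = 7/12, C = -7/3
Result: (7/4)/t + (7/12)/(t - 4) - (7/3)/(t - 1)


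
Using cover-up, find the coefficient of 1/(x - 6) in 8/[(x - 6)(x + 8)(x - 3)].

Cover (x - 6), set x=6: 8/[(6 + 8)(6 - 3)] = 4/21


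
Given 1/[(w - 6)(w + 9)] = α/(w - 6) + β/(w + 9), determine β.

Cover-up at w = -9: β = 1/(-9 - 6) = -1/15


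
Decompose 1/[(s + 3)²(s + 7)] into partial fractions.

Cover-up at s=-7: γ = 1/(-7 + 3)² = 1/16. Cover-up at s=-3: β = 1/(-3 + 7) = 1/4. Comparing s² coeff: α = -γ = -1/16
Result: (-1/16)/(s + 3) + (1/4)/(s + 3)² + (1/16)/(s + 7)


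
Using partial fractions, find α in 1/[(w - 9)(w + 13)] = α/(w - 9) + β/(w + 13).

Cover-up at w = 9: α = 1/(9 + 13) = 1/22


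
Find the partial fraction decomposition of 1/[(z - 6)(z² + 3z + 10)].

Cover-up at z = 6: P = 1/(6² + 3·6 + 10) = 1/64. Then Q = -P = -1/64, R = -P·(3 + 6) = -9/64
Result: (1/64)/(z - 6) - ((1/64)z + 9/64)/(z² + 3z + 10)


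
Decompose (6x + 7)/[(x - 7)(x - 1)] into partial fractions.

At x=7: P = (6·7 + 7)/(7 - 1) = 49/6. At x=1: Q = (6·1 + 7)/(1 - 7) = -13/6
Result: (49/6)/(x - 7) - (13/6)/(x - 1)


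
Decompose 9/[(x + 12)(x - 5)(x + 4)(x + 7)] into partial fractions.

Using Heaviside cover-up: (-9/680)/(x + 12) + (1/204)/(x - 5) - (1/24)/(x + 4) + (1/20)/(x + 7)


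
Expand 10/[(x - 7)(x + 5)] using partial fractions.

10/(x - 7)(x + 5) = P/(x - 7) + Q/(x + 5). P = 10/(7 + 5) = 5/6, Q = 10/(-5 - 7) = -5/6
Result: (5/6)/(x - 7) - (5/6)/(x + 5)


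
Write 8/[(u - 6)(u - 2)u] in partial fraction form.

Using cover-up method: P = 1/3, Q = -1, R = 2/3
Result: (1/3)/(u - 6) - 1/(u - 2) + (2/3)/u


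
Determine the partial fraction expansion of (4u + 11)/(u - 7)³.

(4u + 11) = P(u - 7)² + Q(u - 7) + R. At u = 7: R = 4·7 + 11 = 39. Coefficients: P = 0, Q = 4
Result: 4/(u - 7)² + 39/(u - 7)³


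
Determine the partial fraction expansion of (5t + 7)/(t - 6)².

(5t + 7) = P(t - 6) + Q. At t = 6: Q = 5·6 + 7 = 37. Coeff of t: P = 5
Result: 5/(t - 6) + 37/(t - 6)²


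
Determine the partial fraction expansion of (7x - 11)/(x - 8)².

(7x - 11) = α(x - 8) + β. At x = 8: β = 7·8 - 11 = 45. Coeff of x: α = 7
Result: 7/(x - 8) + 45/(x - 8)²


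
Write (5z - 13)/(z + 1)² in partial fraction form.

(5z - 13) = A(z + 1) + B. At z = -1: B = 5·(-1) - 13 = -18. Coeff of z: A = 5
Result: 5/(z + 1) - 18/(z + 1)²


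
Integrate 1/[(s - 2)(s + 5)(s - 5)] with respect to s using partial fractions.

Cover-up: A = -1/21, B = 1/70, C = 1/30. Decomposition: (-1/21)/(s - 2) + (1/70)/(s + 5) + (1/30)/(s - 5). Integrate each term: (-1/21) ln|(s - 2)| + (1/70) ln|(s + 5)| + (1/30) ln|(s - 5)| + C


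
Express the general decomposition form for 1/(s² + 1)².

Repeated quadratic factor: (Ps + Q)/(s² + 1) + (Rs + S)/(s² + 1)²


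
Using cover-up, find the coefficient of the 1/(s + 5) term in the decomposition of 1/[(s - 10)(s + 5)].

Cover (s + 5), set s=-5: 1/((s - 10) at s=-5) = 1/(-15) = -1/15


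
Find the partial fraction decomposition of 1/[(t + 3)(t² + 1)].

Cover-up at t = -3: α = 1/((-3)² + 1) = 1/10. Then β = -α = -1/10, γ = -α·(0 - 3) = 3/10
Result: (1/10)/(t + 3) - ((1/10)t - 3/10)/(t² + 1)


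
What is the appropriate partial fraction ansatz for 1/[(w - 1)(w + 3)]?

Distinct linear factors: α/(w - 1) + β/(w + 3)


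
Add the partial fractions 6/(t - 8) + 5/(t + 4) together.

Common denominator (t - 8)(t + 4). Numerator: 6(t + 4) + 5(t - 8) = (6t + 24) + (5t - 40) = 11t - 16
Result: (11t - 16)/[(t - 8)(t + 4)]


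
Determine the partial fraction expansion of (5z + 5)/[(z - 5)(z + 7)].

At z=5: P = (5·5 + 5)/(5 + 7) = 5/2. At z=-7: Q = (5·(-7) + 5)/(-7 - 5) = 5/2
Result: (5/2)/(z - 5) + (5/2)/(z + 7)


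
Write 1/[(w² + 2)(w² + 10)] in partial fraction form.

Coefficient matching gives α = γ = 0, β = 1/(10-2) = 1/8, δ = -β = -1/8
Result: (1/8)/(w² + 2) - (1/8)/(w² + 10)


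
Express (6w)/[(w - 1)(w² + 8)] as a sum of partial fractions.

At w=1: A = (6·1 + 0)/(1² + 8) = 2/3. B = -A = -2/3, C = 6 - 1·A = 16/3
Result: (2/3)/(w - 1) - ((2/3)w - 16/3)/(w² + 8)


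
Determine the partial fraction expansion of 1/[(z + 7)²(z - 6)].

Cover-up at z=6: C = 1/(6 + 7)² = 1/169. Cover-up at z=-7: B = 1/(-7 - 6) = -1/13. Comparing z² coeff: A = -C = -1/169
Result: (-1/169)/(z + 7) - (1/13)/(z + 7)² + (1/169)/(z - 6)


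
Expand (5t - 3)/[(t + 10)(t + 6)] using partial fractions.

At t=-10: α = (5·(-10) - 3)/(-10 + 6) = 53/4. At t=-6: β = (5·(-6) - 3)/(-6 + 10) = -33/4
Result: (53/4)/(t + 10) - (33/4)/(t + 6)


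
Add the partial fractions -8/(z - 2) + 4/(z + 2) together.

Common denominator (z - 2)(z + 2). Numerator: -8(z + 2) + 4(z - 2) = (-8z - 16) + (4z - 8) = -4z - 24
Result: (-4z - 24)/[(z - 2)(z + 2)]


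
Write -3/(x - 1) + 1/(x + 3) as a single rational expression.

Common denominator (x - 1)(x + 3). Numerator: -3(x + 3) + 1(x - 1) = (-3x - 9) + (x - 1) = -2x - 10
Result: (-2x - 10)/[(x - 1)(x + 3)]


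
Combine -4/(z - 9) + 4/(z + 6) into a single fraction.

Common denominator (z - 9)(z + 6). Numerator: -4(z + 6) + 4(z - 9) = (-4z - 24) + (4z - 36) = -60
Result: (-60)/[(z - 9)(z + 6)]


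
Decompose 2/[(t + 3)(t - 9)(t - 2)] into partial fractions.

Using cover-up method: A = 1/30, B = 1/42, C = -2/35
Result: (1/30)/(t + 3) + (1/42)/(t - 9) - (2/35)/(t - 2)


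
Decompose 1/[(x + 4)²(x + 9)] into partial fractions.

Cover-up at x=-9: C = 1/(-9 + 4)² = 1/25. Cover-up at x=-4: B = 1/(-4 + 9) = 1/5. Comparing x² coeff: A = -C = -1/25
Result: (-1/25)/(x + 4) + (1/5)/(x + 4)² + (1/25)/(x + 9)


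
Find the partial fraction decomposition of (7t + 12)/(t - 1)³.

(7t + 12) = α(t - 1)² + β(t - 1) + γ. At t = 1: γ = 7·1 + 12 = 19. Coefficients: α = 0, β = 7
Result: 7/(t - 1)² + 19/(t - 1)³


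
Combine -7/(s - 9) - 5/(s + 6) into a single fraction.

Common denominator (s - 9)(s + 6). Numerator: -7(s + 6) - 5(s - 9) = (-7s - 42) - (5s - 45) = -12s + 3
Result: (-12s + 3)/[(s - 9)(s + 6)]


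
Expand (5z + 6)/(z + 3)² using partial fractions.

(5z + 6) = A(z + 3) + B. At z = -3: B = 5·(-3) + 6 = -9. Coeff of z: A = 5
Result: 5/(z + 3) - 9/(z + 3)²


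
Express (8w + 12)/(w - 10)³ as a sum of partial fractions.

(8w + 12) = α(w - 10)² + β(w - 10) + γ. At w = 10: γ = 8·10 + 12 = 92. Coefficients: α = 0, β = 8
Result: 8/(w - 10)² + 92/(w - 10)³


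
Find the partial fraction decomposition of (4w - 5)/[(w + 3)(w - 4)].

At w=-3: A = (4·(-3) - 5)/(-3 - 4) = 17/7. At w=4: B = (4·4 - 5)/(4 + 3) = 11/7
Result: (17/7)/(w + 3) + (11/7)/(w - 4)


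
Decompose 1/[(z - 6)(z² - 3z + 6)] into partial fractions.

Cover-up at z = 6: P = 1/(6² - 3·6 + 6) = 1/24. Then Q = -P = -1/24, R = -P·(-3 + 6) = -1/8
Result: (1/24)/(z - 6) - ((1/24)z + 1/8)/(z² - 3z + 6)


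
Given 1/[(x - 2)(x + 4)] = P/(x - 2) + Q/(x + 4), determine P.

Cover-up at x = 2: P = 1/(2 + 4) = 1/6


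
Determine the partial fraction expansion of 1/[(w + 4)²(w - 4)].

Cover-up at w=4: R = 1/(4 + 4)² = 1/64. Cover-up at w=-4: Q = 1/(-4 - 4) = -1/8. Comparing w² coeff: P = -R = -1/64
Result: (-1/64)/(w + 4) - (1/8)/(w + 4)² + (1/64)/(w - 4)


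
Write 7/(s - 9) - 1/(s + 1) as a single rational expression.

Common denominator (s - 9)(s + 1). Numerator: 7(s + 1) - 1(s - 9) = (7s + 7) - (s - 9) = 6s + 16
Result: (6s + 16)/[(s - 9)(s + 1)]


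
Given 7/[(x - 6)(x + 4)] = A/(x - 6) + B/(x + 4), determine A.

Cover-up at x = 6: A = 7/(6 + 4) = 7/10


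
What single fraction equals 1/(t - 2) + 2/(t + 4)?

Common denominator (t - 2)(t + 4). Numerator: 1(t + 4) + 2(t - 2) = (t + 4) + (2t - 4) = 3t
Result: (3t)/[(t - 2)(t + 4)]


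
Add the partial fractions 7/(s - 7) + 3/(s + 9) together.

Common denominator (s - 7)(s + 9). Numerator: 7(s + 9) + 3(s - 7) = (7s + 63) + (3s - 21) = 10s + 42
Result: (10s + 42)/[(s - 7)(s + 9)]


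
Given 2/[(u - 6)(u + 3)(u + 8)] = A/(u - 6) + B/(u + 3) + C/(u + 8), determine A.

Cover-up at u = 6: A = 2/[(6 + 3)(6 + 8)] = 2/[(9)(14)] = 2/126 = 1/63


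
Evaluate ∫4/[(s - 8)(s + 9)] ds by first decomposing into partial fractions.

Decompose: 4/[(s - 8)(s + 9)] = (4/17)/(s - 8) - (4/17)/(s + 9). Integrate each term: (4/17) ln|(s - 8)| - (4/17) ln|(s + 9)| + C


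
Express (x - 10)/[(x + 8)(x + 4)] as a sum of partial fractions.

At x=-8: A = (1·(-8) - 10)/(-8 + 4) = 9/2. At x=-4: B = (1·(-4) - 10)/(-4 + 8) = -7/2
Result: (9/2)/(x + 8) - (7/2)/(x + 4)


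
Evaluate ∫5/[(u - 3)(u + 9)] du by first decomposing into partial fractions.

Decompose: 5/[(u - 3)(u + 9)] = (5/12)/(u - 3) - (5/12)/(u + 9). Integrate each term: (5/12) ln|(u - 3)| - (5/12) ln|(u + 9)| + C


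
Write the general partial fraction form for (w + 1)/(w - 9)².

Repeated linear factor: α/(w - 9) + β/(w - 9)²


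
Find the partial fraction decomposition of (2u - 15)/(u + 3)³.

(2u - 15) = P(u + 3)² + Q(u + 3) + R. At u = -3: R = 2·(-3) - 15 = -21. Coefficients: P = 0, Q = 2
Result: 2/(u + 3)² - 21/(u + 3)³


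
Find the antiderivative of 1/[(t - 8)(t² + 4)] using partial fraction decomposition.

Cover-up at t=8: P = 1/(8²+4) = 1/68. Coeff matching: Q = -1/68, R = -2/17. Decomposition: (1/68)/(t - 8) - ((1/68)t + 2/17)/(t² + 4). Integrate: linear → ln, quadratic → (1/2)ln + arctan: (1/68) ln|(t - 8)| - (1/136) ln(t² + 4) - (1/17) arctan(t/2) + C


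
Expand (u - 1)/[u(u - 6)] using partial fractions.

At u=0: A = (1·0 - 1)/(0 - 6) = 1/6. At u=6: B = (1·6 - 1)/(6 - 0) = 5/6
Result: (1/6)/u + (5/6)/(u - 6)


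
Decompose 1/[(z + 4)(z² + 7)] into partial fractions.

Cover-up at z = -4: A = 1/((-4)² + 7) = 1/23. Then B = -A = -1/23, C = -A·(0 - 4) = 4/23
Result: (1/23)/(z + 4) - ((1/23)z - 4/23)/(z² + 7)


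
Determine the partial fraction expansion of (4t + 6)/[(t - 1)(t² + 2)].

At t=1: P = (4·1 + 6)/(1² + 2) = 10/3. Q = -P = -10/3, R = 4 - 1·P = 2/3
Result: (10/3)/(t - 1) - ((10/3)t - 2/3)/(t² + 2)


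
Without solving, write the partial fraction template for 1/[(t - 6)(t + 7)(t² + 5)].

Two linear + quadratic: P/(t - 6) + Q/(t + 7) + (Rt + S)/(t² + 5)


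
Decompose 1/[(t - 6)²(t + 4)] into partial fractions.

Cover-up at t=-4: C = 1/(-4 - 6)² = 1/100. Cover-up at t=6: B = 1/(6 + 4) = 1/10. Comparing t² coeff: A = -C = -1/100
Result: (-1/100)/(t - 6) + (1/10)/(t - 6)² + (1/100)/(t + 4)


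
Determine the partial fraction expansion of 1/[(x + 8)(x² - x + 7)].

Cover-up at x = -8: P = 1/((-8)² - 1·(-8) + 7) = 1/79. Then Q = -P = -1/79, R = -P·(-1 - 8) = 9/79
Result: (1/79)/(x + 8) - ((1/79)x - 9/79)/(x² - x + 7)


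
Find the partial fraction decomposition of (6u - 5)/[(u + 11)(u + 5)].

At u=-11: P = (6·(-11) - 5)/(-11 + 5) = 71/6. At u=-5: Q = (6·(-5) - 5)/(-5 + 11) = -35/6
Result: (71/6)/(u + 11) - (35/6)/(u + 5)


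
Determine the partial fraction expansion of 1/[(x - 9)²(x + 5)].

Cover-up at x=-5: R = 1/(-5 - 9)² = 1/196. Cover-up at x=9: Q = 1/(9 + 5) = 1/14. Comparing x² coeff: P = -R = -1/196
Result: (-1/196)/(x - 9) + (1/14)/(x - 9)² + (1/196)/(x + 5)


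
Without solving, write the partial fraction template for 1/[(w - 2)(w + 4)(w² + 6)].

Two linear + quadratic: P/(w - 2) + Q/(w + 4) + (Rw + S)/(w² + 6)


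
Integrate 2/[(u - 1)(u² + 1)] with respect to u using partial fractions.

Cover-up at u=1: P = 2/(1²+1) = 1. Coeff matching: Q = -1, R = -1. Decomposition: 1/(u - 1) - (u + 1)/(u² + 1). Integrate: linear → ln, quadratic → (1/2)ln + arctan: ln|(u - 1)| - (1/2) ln(u² + 1) - arctan(u) + C


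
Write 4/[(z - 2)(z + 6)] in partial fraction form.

4/(z - 2)(z + 6) = P/(z - 2) + Q/(z + 6). P = 4/(2 + 6) = 1/2, Q = 4/(-6 - 2) = -1/2
Result: (1/2)/(z - 2) - (1/2)/(z + 6)


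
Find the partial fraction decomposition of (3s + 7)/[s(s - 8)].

At s=0: A = (3·0 + 7)/(0 - 8) = -7/8. At s=8: B = (3·8 + 7)/(8 - 0) = 31/8
Result: (-7/8)/s + (31/8)/(s - 8)


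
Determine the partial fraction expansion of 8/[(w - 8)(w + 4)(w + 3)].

Using cover-up method: A = 2/33, B = 2/3, C = -8/11
Result: (2/33)/(w - 8) + (2/3)/(w + 4) - (8/11)/(w + 3)


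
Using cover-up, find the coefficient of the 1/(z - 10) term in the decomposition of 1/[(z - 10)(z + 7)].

Cover (z - 10), set z=10: 1/((z + 7) at z=10) = 1/(17) = 1/17


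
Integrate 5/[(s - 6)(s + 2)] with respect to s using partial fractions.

Decompose: 5/[(s - 6)(s + 2)] = (5/8)/(s - 6) - (5/8)/(s + 2). Integrate each term: (5/8) ln|(s - 6)| - (5/8) ln|(s + 2)| + C


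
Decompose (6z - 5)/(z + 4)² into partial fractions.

(6z - 5) = α(z + 4) + β. At z = -4: β = 6·(-4) - 5 = -29. Coeff of z: α = 6
Result: 6/(z + 4) - 29/(z + 4)²


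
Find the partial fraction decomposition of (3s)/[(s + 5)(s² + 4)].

At s=-5: α = (3·(-5) + 0)/((-5)² + 4) = -15/29. β = -α = 15/29, γ = 3 - (-5)·α = 12/29
Result: (-15/29)/(s + 5) + ((15/29)s + 12/29)/(s² + 4)


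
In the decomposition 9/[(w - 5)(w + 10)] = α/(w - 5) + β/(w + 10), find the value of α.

Cover-up at w = 5: α = 9/(5 + 10) = 9/15 = 3/5


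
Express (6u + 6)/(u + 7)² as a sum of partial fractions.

(6u + 6) = A(u + 7) + B. At u = -7: B = 6·(-7) + 6 = -36. Coeff of u: A = 6
Result: 6/(u + 7) - 36/(u + 7)²


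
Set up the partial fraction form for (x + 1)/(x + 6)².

Repeated linear factor: A/(x + 6) + B/(x + 6)²


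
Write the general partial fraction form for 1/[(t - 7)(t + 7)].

Distinct linear factors: α/(t - 7) + β/(t + 7)


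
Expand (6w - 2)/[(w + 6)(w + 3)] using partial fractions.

At w=-6: P = (6·(-6) - 2)/(-6 + 3) = 38/3. At w=-3: Q = (6·(-3) - 2)/(-3 + 6) = -20/3
Result: (38/3)/(w + 6) - (20/3)/(w + 3)


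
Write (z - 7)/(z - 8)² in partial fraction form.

(z - 7) = P(z - 8) + Q. At z = 8: Q = 1·8 - 7 = 1. Coeff of z: P = 1
Result: 1/(z - 8) + 1/(z - 8)²


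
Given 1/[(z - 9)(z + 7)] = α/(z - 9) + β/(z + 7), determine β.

Cover-up at z = -7: β = 1/(-7 - 9) = -1/16


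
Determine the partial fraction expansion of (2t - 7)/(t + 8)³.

(2t - 7) = A(t + 8)² + B(t + 8) + C. At t = -8: C = 2·(-8) - 7 = -23. Coefficients: A = 0, B = 2
Result: 2/(t + 8)² - 23/(t + 8)³


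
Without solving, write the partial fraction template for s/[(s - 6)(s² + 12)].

Linear + irreducible quadratic: P/(s - 6) + (Qs + R)/(s² + 12)


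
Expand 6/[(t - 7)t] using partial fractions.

6/(t - 7)t = P/(t - 7) + Q/t. P = 6/(7 - 0) = 6/7, Q = 6/(0 - 7) = -6/7
Result: (6/7)/(t - 7) - (6/7)/t


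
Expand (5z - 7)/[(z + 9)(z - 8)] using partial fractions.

At z=-9: P = (5·(-9) - 7)/(-9 - 8) = 52/17. At z=8: Q = (5·8 - 7)/(8 + 9) = 33/17
Result: (52/17)/(z + 9) + (33/17)/(z - 8)


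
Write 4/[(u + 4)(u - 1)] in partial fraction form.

4/(u + 4)(u - 1) = P/(u + 4) + Q/(u - 1). P = 4/(-4 - 1) = -4/5, Q = 4/(1 + 4) = 4/5
Result: (-4/5)/(u + 4) + (4/5)/(u - 1)


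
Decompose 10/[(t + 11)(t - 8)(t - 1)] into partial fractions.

Using cover-up method: α = 5/114, β = 10/133, γ = -5/42
Result: (5/114)/(t + 11) + (10/133)/(t - 8) - (5/42)/(t - 1)


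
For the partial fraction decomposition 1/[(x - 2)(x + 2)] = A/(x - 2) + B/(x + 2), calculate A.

Cover-up at x = 2: A = 1/(2 + 2) = 1/4


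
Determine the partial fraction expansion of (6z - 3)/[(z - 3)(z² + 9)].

At z=3: α = (6·3 - 3)/(3² + 9) = 5/6. β = -α = -5/6, γ = 6 - 3·α = 7/2
Result: (5/6)/(z - 3) - ((5/6)z - 7/2)/(z² + 9)


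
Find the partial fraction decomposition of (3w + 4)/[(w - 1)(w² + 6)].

At w=1: α = (3·1 + 4)/(1² + 6) = 1. β = -α = -1, γ = 3 - 1·α = 2
Result: 1/(w - 1) - (w - 2)/(w² + 6)


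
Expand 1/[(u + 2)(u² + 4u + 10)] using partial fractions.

Cover-up at u = -2: A = 1/((-2)² + 4·(-2) + 10) = 1/6. Then B = -A = -1/6, C = -A·(4 - 2) = -1/3
Result: (1/6)/(u + 2) - ((1/6)u + 1/3)/(u² + 4u + 10)


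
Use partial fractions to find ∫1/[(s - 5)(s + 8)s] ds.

Cover-up: P = 1/65, Q = 1/104, R = -1/40. Decomposition: (1/65)/(s - 5) + (1/104)/(s + 8) - (1/40)/s. Integrate each term: (1/65) ln|(s - 5)| + (1/104) ln|(s + 8)| - (1/40) ln|s| + C


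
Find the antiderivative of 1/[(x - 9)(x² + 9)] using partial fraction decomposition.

Cover-up at x=9: A = 1/(9²+9) = 1/90. Coeff matching: B = -1/90, C = -1/10. Decomposition: (1/90)/(x - 9) - ((1/90)x + 1/10)/(x² + 9). Integrate: linear → ln, quadratic → (1/2)ln + arctan: (1/90) ln|(x - 9)| - (1/180) ln(x² + 9) - (1/30) arctan(x/3) + C


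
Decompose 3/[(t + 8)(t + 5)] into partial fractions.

3/(t + 8)(t + 5) = α/(t + 8) + β/(t + 5). α = 3/(-8 + 5) = -1, β = 3/(-5 + 8) = 1
Result: -1/(t + 8) + 1/(t + 5)


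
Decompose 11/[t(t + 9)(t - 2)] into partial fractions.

Using cover-up method: A = -11/18, B = 1/9, C = 1/2
Result: (-11/18)/t + (1/9)/(t + 9) + (1/2)/(t - 2)


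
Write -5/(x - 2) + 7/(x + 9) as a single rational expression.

Common denominator (x - 2)(x + 9). Numerator: -5(x + 9) + 7(x - 2) = (-5x - 45) + (7x - 14) = 2x - 59
Result: (2x - 59)/[(x - 2)(x + 9)]


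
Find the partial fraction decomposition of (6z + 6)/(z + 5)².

(6z + 6) = A(z + 5) + B. At z = -5: B = 6·(-5) + 6 = -24. Coeff of z: A = 6
Result: 6/(z + 5) - 24/(z + 5)²


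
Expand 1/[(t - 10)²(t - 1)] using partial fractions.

Cover-up at t=1: γ = 1/(1 - 10)² = 1/81. Cover-up at t=10: β = 1/(10 - 1) = 1/9. Comparing t² coeff: α = -γ = -1/81
Result: (-1/81)/(t - 10) + (1/9)/(t - 10)² + (1/81)/(t - 1)


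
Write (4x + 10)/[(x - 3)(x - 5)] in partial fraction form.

At x=3: α = (4·3 + 10)/(3 - 5) = -11. At x=5: β = (4·5 + 10)/(5 - 3) = 15
Result: -11/(x - 3) + 15/(x - 5)


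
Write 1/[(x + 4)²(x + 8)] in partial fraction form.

Cover-up at x=-8: R = 1/(-8 + 4)² = 1/16. Cover-up at x=-4: Q = 1/(-4 + 8) = 1/4. Comparing x² coeff: P = -R = -1/16
Result: (-1/16)/(x + 4) + (1/4)/(x + 4)² + (1/16)/(x + 8)


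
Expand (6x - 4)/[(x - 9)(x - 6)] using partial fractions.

At x=9: P = (6·9 - 4)/(9 - 6) = 50/3. At x=6: Q = (6·6 - 4)/(6 - 9) = -32/3
Result: (50/3)/(x - 9) - (32/3)/(x - 6)


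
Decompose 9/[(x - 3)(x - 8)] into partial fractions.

9/(x - 3)(x - 8) = A/(x - 3) + B/(x - 8). A = 9/(3 - 8) = -9/5, B = 9/(8 - 3) = 9/5
Result: (-9/5)/(x - 3) + (9/5)/(x - 8)


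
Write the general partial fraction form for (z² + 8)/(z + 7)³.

Repeated linear factor (power 3): α/(z + 7) + β/(z + 7)² + γ/(z + 7)³


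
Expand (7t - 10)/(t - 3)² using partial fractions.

(7t - 10) = α(t - 3) + β. At t = 3: β = 7·3 - 10 = 11. Coeff of t: α = 7
Result: 7/(t - 3) + 11/(t - 3)²


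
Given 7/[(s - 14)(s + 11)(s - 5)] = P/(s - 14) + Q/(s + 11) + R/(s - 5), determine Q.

Cover-up at s = -11: Q = 7/[(-11 - 14)(-11 - 5)] = 7/[(-25)(-16)] = 7/400


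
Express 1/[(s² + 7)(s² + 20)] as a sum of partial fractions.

Coefficient matching gives α = γ = 0, β = 1/(20-7) = 1/13, δ = -β = -1/13
Result: (1/13)/(s² + 7) - (1/13)/(s² + 20)


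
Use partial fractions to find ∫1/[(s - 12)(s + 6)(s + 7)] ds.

Cover-up: α = 1/342, β = -1/18, γ = 1/19. Decomposition: (1/342)/(s - 12) - (1/18)/(s + 6) + (1/19)/(s + 7). Integrate each term: (1/342) ln|(s - 12)| - (1/18) ln|(s + 6)| + (1/19) ln|(s + 7)| + C


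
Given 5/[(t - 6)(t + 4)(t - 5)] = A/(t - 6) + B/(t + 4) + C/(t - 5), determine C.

Cover-up at t = 5: C = 5/[(5 - 6)(5 + 4)] = 5/[(-1)(9)] = -5/9


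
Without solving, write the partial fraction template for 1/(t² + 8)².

Repeated quadratic factor: (αt + β)/(t² + 8) + (γt + δ)/(t² + 8)²


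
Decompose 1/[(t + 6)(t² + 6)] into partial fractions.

Cover-up at t = -6: P = 1/((-6)² + 6) = 1/42. Then Q = -P = -1/42, R = -P·(0 - 6) = 1/7
Result: (1/42)/(t + 6) - ((1/42)t - 1/7)/(t² + 6)


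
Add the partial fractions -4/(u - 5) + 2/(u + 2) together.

Common denominator (u - 5)(u + 2). Numerator: -4(u + 2) + 2(u - 5) = (-4u - 8) + (2u - 10) = -2u - 18
Result: (-2u - 18)/[(u - 5)(u + 2)]


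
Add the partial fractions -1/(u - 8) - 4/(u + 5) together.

Common denominator (u - 8)(u + 5). Numerator: -1(u + 5) - 4(u - 8) = (-u - 5) - (4u - 32) = -5u + 27
Result: (-5u + 27)/[(u - 8)(u + 5)]


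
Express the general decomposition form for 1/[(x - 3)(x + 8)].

Distinct linear factors: α/(x - 3) + β/(x + 8)


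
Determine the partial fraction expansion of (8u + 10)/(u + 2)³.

(8u + 10) = α(u + 2)² + β(u + 2) + γ. At u = -2: γ = 8·(-2) + 10 = -6. Coefficients: α = 0, β = 8
Result: 8/(u + 2)² - 6/(u + 2)³


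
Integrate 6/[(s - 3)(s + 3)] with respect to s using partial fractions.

Decompose: 6/[(s - 3)(s + 3)] = 1/(s - 3) - 1/(s + 3). Integrate each term: ln|(s - 3)| - ln|(s + 3)| + C


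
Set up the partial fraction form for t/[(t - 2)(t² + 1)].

Linear + irreducible quadratic: α/(t - 2) + (βt + γ)/(t² + 1)


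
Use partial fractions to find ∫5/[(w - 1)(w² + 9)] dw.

Cover-up at w=1: A = 5/(1²+9) = 1/2. Coeff matching: B = -1/2, C = -1/2. Decomposition: (1/2)/(w - 1) - ((1/2)w + 1/2)/(w² + 9). Integrate: linear → ln, quadratic → (1/2)ln + arctan: (1/2) ln|(w - 1)| - (1/4) ln(w² + 9) - (1/6) arctan(w/3) + C


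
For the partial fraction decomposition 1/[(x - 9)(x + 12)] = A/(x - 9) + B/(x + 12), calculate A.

Cover-up at x = 9: A = 1/(9 + 12) = 1/21


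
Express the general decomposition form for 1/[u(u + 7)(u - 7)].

Three distinct linear factors: α/u + β/(u + 7) + γ/(u - 7)


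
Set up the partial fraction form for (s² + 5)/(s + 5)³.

Repeated linear factor (power 3): P/(s + 5) + Q/(s + 5)² + R/(s + 5)³


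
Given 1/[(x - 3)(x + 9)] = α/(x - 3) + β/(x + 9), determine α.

Cover-up at x = 3: α = 1/(3 + 9) = 1/12


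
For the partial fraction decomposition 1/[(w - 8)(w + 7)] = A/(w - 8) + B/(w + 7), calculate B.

Cover-up at w = -7: B = 1/(-7 - 8) = -1/15


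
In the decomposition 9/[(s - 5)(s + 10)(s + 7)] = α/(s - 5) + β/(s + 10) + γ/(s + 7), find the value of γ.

Cover-up at s = -7: γ = 9/[(-7 - 5)(-7 + 10)] = 9/[(-12)(3)] = -9/36 = -1/4


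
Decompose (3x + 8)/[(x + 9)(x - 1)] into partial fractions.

At x=-9: P = (3·(-9) + 8)/(-9 - 1) = 19/10. At x=1: Q = (3·1 + 8)/(1 + 9) = 11/10
Result: (19/10)/(x + 9) + (11/10)/(x - 1)


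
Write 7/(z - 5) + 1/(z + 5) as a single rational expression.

Common denominator (z - 5)(z + 5). Numerator: 7(z + 5) + 1(z - 5) = (7z + 35) + (z - 5) = 8z + 30
Result: (8z + 30)/[(z - 5)(z + 5)]


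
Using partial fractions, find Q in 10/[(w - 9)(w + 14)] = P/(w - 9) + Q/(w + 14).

Cover-up at w = -14: Q = 10/(-14 - 9) = -10/23


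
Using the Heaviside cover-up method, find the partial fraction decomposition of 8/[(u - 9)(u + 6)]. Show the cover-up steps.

Cover (u - 9): set u=9, get P = 8/(9 + 6) = 8/15. Cover (u + 6): set u=-6, get Q = 8/(-6 - 9) = -8/15.
Result: (8/15)/(u - 9) - (8/15)/(u + 6)


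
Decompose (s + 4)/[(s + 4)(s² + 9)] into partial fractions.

At s=-4: A = (1·(-4) + 4)/((-4)² + 9) = 0. B = -A = 0, C = 1 - (-4)·A = 1
Result: (1)/(s² + 9)


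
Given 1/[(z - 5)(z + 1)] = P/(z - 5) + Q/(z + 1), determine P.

Cover-up at z = 5: P = 1/(5 + 1) = 1/6


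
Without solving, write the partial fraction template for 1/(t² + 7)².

Repeated quadratic factor: (At + B)/(t² + 7) + (Ct + D)/(t² + 7)²


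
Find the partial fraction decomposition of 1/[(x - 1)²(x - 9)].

Cover-up at x=9: γ = 1/(9 - 1)² = 1/64. Cover-up at x=1: β = 1/(1 - 9) = -1/8. Comparing x² coeff: α = -γ = -1/64
Result: (-1/64)/(x - 1) - (1/8)/(x - 1)² + (1/64)/(x - 9)


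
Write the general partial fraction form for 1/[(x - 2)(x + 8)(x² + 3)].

Two linear + quadratic: A/(x - 2) + B/(x + 8) + (Cx + D)/(x² + 3)


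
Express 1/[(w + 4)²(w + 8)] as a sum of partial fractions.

Cover-up at w=-8: C = 1/(-8 + 4)² = 1/16. Cover-up at w=-4: B = 1/(-4 + 8) = 1/4. Comparing w² coeff: A = -C = -1/16
Result: (-1/16)/(w + 4) + (1/4)/(w + 4)² + (1/16)/(w + 8)


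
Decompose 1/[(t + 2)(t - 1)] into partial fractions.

1/(t + 2)(t - 1) = A/(t + 2) + B/(t - 1). A = 1/(-2 - 1) = -1/3, B = 1/(1 + 2) = 1/3
Result: (-1/3)/(t + 2) + (1/3)/(t - 1)
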